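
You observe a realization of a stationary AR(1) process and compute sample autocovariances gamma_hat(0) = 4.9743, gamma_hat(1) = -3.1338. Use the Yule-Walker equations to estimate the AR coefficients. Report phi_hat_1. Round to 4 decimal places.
\hat\phi_{1} = -0.6300

The Yule-Walker equations for an AR(p) process read, in matrix form,
  Gamma_p phi = r_p,   with   (Gamma_p)_{ij} = gamma(|i - j|),
                       (r_p)_i = gamma(i),   i,j = 1..p.
Substitute the sample gammas (Toeplitz matrix and right-hand side of size 1):
  Gamma_p = [[4.9743]]
  r_p     = [-3.1338]
With p = 1 this is the single equation gamma(0) phi_1 = gamma(1):
  phi_hat_1 = gamma(1) / gamma(0) = -3.1338 / 4.9743 = -0.6300.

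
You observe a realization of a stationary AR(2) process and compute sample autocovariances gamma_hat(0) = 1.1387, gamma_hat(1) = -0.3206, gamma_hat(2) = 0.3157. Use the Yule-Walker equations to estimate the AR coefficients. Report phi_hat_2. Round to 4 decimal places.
\hat\phi_{2} = 0.2150

The Yule-Walker equations for an AR(p) process read, in matrix form,
  Gamma_p phi = r_p,   with   (Gamma_p)_{ij} = gamma(|i - j|),
                       (r_p)_i = gamma(i),   i,j = 1..p.
Substitute the sample gammas (Toeplitz matrix and right-hand side of size 2):
  Gamma_p = [[1.1387, -0.3206], [-0.3206, 1.1387]]
  r_p     = [-0.3206, 0.3157]
Written out:
  1.1387 phi_1 - 0.3206 phi_2 = -0.3206
  -0.3206 phi_1 + 1.1387 phi_2 = 0.3157
Solve by Cramer's rule:
  det = gamma(0)^2 - gamma(1)^2 = (1.1387)^2 - (-0.3206)^2 = 1.29663769 - 0.10278436 = 1.19385333
  phi_hat_1 = [gamma(1) gamma(0) - gamma(1) gamma(2)] / det = [(-0.3206)(1.1387) - (-0.3206)(0.3157)] / 1.19385333 = -0.2638538 / 1.19385333 = -0.221
  phi_hat_2 = [gamma(0) gamma(2) - gamma(1)^2] / det = [(1.1387)(0.3157) - (-0.3206)^2] / 1.19385333 = 0.25670323 / 1.19385333 = 0.215
So phi_hat = [-0.2210, 0.2150].
Therefore phi_hat_2 = 0.2150.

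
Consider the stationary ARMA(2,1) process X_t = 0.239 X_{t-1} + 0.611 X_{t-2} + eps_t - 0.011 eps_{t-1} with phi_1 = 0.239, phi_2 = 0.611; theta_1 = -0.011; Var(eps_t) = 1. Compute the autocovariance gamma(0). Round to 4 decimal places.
\gamma(0) = 2.5290

Multiply the model equation by X_{t-k} and take expectations. With theta_0 = psi_0 = 1 and psi_j the MA(infinity) weights, this gives
  gamma(k) - sum_i phi_i gamma(k-i) = c_k,
  c_k = sigma^2 * sum_{j=k..q} theta_j psi_{j-k}   (c_k = 0 for k > q),
using gamma(-m) = gamma(m).
psi-weights needed (psi_j = theta_j + sum_i phi_i psi_{j-i}):
  psi_1 = theta_1 + phi_1 = -0.011 + (0.239) = 0.228
Right-hand sides:
  c_0 = sigma^2 (1 + theta_1 psi_1) = 1 * (1 + (-0.011)(0.228)) = 1 * 0.997492 = 0.997492
  c_1 = sigma^2 theta_1 = 1 * (-0.011) = -0.011
  c_2 = 0
Equations for k = 0, 1, 2 (AR order 2, c_2 = 0):
  (E0) gamma(0) = phi_1 gamma(1) + phi_2 gamma(2) + c_0
  (E1) gamma(1) = phi_1 gamma(0) + phi_2 gamma(1) + c_1
  (E2) gamma(2) = phi_1 gamma(1) + phi_2 gamma(0)
From (E1): gamma(1) = A gamma(0) + B with
  A = phi_1 / (1 - phi_2) = 0.239 / 0.389 = 0.614396,   B = c_1 / (1 - phi_2) = -0.011 / 0.389 = -0.028278.
Insert (E2) into (E0): gamma(0) (1 - phi_2^2) = phi_1 (1 + phi_2) gamma(1) + c_0.
  phi_1 (1 + phi_2) = (0.239)(1.611) = 0.385029,   1 - phi_2^2 = 0.626679.
Replace gamma(1) by A gamma(0) + B and collect gamma(0):
  gamma(0) [0.626679 - (0.385029)(0.614396)] = (0.385029)(-0.028278) + 0.997492
  gamma(0) * 0.390119 = 0.986604
  gamma(0) = 0.986604 / 0.390119 = 2.528984.
Therefore gamma(0) = 2.5290 (to 4 decimal places).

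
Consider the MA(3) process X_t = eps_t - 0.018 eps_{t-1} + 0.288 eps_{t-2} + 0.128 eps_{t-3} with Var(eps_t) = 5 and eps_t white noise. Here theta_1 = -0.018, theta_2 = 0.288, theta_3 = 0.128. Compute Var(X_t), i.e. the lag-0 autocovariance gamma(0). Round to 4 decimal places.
\gamma(0) = 5.4983

For an MA(q) process X_t = eps_t + sum_i theta_i eps_{t-i} with
Var(eps_t) = sigma^2, the variance is
  gamma(0) = sigma^2 * (1 + sum_i theta_i^2).
  sum_i theta_i^2 = (-0.018)^2 + (0.288)^2 + (0.128)^2 = 0.000324 + 0.082944 + 0.016384 = 0.099652.
  gamma(0) = 5 * (1 + 0.099652) = 5 * 1.099652 = 5.49826, which rounds to 5.4983.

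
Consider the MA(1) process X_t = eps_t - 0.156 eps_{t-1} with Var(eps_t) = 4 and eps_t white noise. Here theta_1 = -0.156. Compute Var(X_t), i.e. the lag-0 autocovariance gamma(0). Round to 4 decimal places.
\gamma(0) = 4.0973

For an MA(q) process X_t = eps_t + sum_i theta_i eps_{t-i} with
Var(eps_t) = sigma^2, the variance is
  gamma(0) = sigma^2 * (1 + sum_i theta_i^2).
  sum_i theta_i^2 = (-0.156)^2 = 0.024336.
  gamma(0) = 4 * (1 + 0.024336) = 4 * 1.024336 = 4.097344, which rounds to 4.0973.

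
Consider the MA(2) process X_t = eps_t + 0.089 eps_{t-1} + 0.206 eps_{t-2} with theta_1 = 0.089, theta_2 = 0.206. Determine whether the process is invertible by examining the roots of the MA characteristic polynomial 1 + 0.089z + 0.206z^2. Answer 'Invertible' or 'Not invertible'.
\text{Invertible}

The MA(q) characteristic polynomial is P(z) = 1 + 0.089z + 0.206z^2.
Invertibility requires all roots to lie outside the unit circle, i.e. |z| > 1 for every root.
Set 1 + (0.089) z + (0.206) z^2 = 0, i.e. a z^2 + b z + c = 0 with a = 0.206, b = 0.089, c = 1.
Discriminant D = b^2 - 4ac = (0.089)^2 - 4*(0.206)*1 = 0.007921 - (0.824) = -0.816079.
D < 0, so the roots are the complex-conjugate pair z = (-b +/- i sqrt(-D)) / (2a) = -0.216 +/- 2.1926i.
For a conjugate pair |z|^2 = z * conj(z) = (product of roots) = c/a = 1/(0.206) = 4.854369, so |z| = sqrt(4.854369) = 2.2033 for both roots.
Moduli of all roots: 2.2033, 2.2033.
All moduli strictly greater than 1? Yes.
Verdict: Invertible.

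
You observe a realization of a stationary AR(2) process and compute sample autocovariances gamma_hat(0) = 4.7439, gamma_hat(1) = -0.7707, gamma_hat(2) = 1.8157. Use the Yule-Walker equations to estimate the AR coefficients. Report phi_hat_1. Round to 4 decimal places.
\hat\phi_{1} = -0.1030

The Yule-Walker equations for an AR(p) process read, in matrix form,
  Gamma_p phi = r_p,   with   (Gamma_p)_{ij} = gamma(|i - j|),
                       (r_p)_i = gamma(i),   i,j = 1..p.
Substitute the sample gammas (Toeplitz matrix and right-hand side of size 2):
  Gamma_p = [[4.7439, -0.7707], [-0.7707, 4.7439]]
  r_p     = [-0.7707, 1.8157]
Written out:
  4.7439 phi_1 - 0.7707 phi_2 = -0.7707
  -0.7707 phi_1 + 4.7439 phi_2 = 1.8157
Solve by Cramer's rule:
  det = gamma(0)^2 - gamma(1)^2 = (4.7439)^2 - (-0.7707)^2 = 22.50458721 - 0.59397849 = 21.91060872
  phi_hat_1 = [gamma(1) gamma(0) - gamma(1) gamma(2)] / det = [(-0.7707)(4.7439) - (-0.7707)(1.8157)] / 21.91060872 = -2.25676374 / 21.91060872 = -0.103
  phi_hat_2 = [gamma(0) gamma(2) - gamma(1)^2] / det = [(4.7439)(1.8157) - (-0.7707)^2] / 21.91060872 = 8.01952074 / 21.91060872 = 0.366
So phi_hat = [-0.1030, 0.3660].
Therefore phi_hat_1 = -0.1030.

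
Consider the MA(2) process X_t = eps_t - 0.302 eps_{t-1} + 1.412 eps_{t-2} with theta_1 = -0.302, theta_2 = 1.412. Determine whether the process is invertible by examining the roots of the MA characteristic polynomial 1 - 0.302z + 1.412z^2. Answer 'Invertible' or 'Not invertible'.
\text{Not invertible}

The MA(q) characteristic polynomial is P(z) = 1 - 0.302z + 1.412z^2.
Invertibility requires all roots to lie outside the unit circle, i.e. |z| > 1 for every root.
Set 1 + (-0.302) z + (1.412) z^2 = 0, i.e. a z^2 + b z + c = 0 with a = 1.412, b = -0.302, c = 1.
Discriminant D = b^2 - 4ac = (-0.302)^2 - 4*(1.412)*1 = 0.091204 - (5.648) = -5.556796.
D < 0, so the roots are the complex-conjugate pair z = (-b +/- i sqrt(-D)) / (2a) = 0.1069 +/- 0.8347i.
For a conjugate pair |z|^2 = z * conj(z) = (product of roots) = c/a = 1/(1.412) = 0.708215, so |z| = sqrt(0.708215) = 0.8416 for both roots.
Moduli of all roots: 0.8416, 0.8416.
All moduli strictly greater than 1? No.
Verdict: Not invertible.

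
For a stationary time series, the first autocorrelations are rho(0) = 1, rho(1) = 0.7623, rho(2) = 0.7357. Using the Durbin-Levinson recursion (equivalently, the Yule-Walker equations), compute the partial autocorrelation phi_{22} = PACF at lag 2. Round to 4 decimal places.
\phi_{22} = 0.3691

The PACF at lag k is phi_{kk}, the last component of the solution
to the Yule-Walker system G_k phi = r_k where
  (G_k)_{ij} = rho(|i - j|), (r_k)_i = rho(i), i,j = 1..k.
Equivalently, Durbin-Levinson gives phi_{kk} iteratively:
  phi_{11} = rho(1)
  phi_{kk} = [rho(k) - sum_{j=1..k-1} phi_{k-1,j} rho(k-j)]
            / [1 - sum_{j=1..k-1} phi_{k-1,j} rho(j)],
  phi_{k,j} = phi_{k-1,j} - phi_{kk} phi_{k-1,k-j},  j = 1..k-1.
Step k = 1:
  phi_11 = rho(1) = 0.7623.
Step k = 2:
  phi_22 = [rho(2) - phi_11 rho(1)] / [1 - phi_11 rho(1)] = [0.7357 - (0.7623)(0.7623)] / [1 - (0.7623)(0.7623)]
         = 0.15459871 / 0.41889871 = 0.3691.
Therefore phi_{22} = 0.3691.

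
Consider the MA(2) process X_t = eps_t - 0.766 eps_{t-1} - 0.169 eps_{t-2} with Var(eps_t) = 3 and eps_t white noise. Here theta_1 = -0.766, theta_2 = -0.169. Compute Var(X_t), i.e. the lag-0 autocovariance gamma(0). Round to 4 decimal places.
\gamma(0) = 4.8460

For an MA(q) process X_t = eps_t + sum_i theta_i eps_{t-i} with
Var(eps_t) = sigma^2, the variance is
  gamma(0) = sigma^2 * (1 + sum_i theta_i^2).
  sum_i theta_i^2 = (-0.766)^2 + (-0.169)^2 = 0.586756 + 0.028561 = 0.615317.
  gamma(0) = 3 * (1 + 0.615317) = 3 * 1.615317 = 4.845951, which rounds to 4.8460.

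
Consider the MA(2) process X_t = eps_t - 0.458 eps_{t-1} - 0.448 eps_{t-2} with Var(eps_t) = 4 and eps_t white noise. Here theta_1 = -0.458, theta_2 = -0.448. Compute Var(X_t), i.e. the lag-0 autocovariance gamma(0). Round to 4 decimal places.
\gamma(0) = 5.6419

For an MA(q) process X_t = eps_t + sum_i theta_i eps_{t-i} with
Var(eps_t) = sigma^2, the variance is
  gamma(0) = sigma^2 * (1 + sum_i theta_i^2).
  sum_i theta_i^2 = (-0.458)^2 + (-0.448)^2 = 0.209764 + 0.200704 = 0.410468.
  gamma(0) = 4 * (1 + 0.410468) = 4 * 1.410468 = 5.641872, which rounds to 5.6419.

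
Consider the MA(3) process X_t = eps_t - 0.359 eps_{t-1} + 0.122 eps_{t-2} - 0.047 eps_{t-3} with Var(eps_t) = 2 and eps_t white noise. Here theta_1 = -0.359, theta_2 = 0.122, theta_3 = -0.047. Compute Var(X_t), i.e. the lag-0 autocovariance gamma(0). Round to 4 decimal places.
\gamma(0) = 2.2919

For an MA(q) process X_t = eps_t + sum_i theta_i eps_{t-i} with
Var(eps_t) = sigma^2, the variance is
  gamma(0) = sigma^2 * (1 + sum_i theta_i^2).
  sum_i theta_i^2 = (-0.359)^2 + (0.122)^2 + (-0.047)^2 = 0.128881 + 0.014884 + 0.002209 = 0.145974.
  gamma(0) = 2 * (1 + 0.145974) = 2 * 1.145974 = 2.291948, which rounds to 2.2919.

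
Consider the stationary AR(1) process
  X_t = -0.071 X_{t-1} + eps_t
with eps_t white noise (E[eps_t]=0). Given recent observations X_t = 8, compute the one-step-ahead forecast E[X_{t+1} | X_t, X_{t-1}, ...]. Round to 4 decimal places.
E[X_{t+1} \mid \mathcal F_t] = -0.5680

For an AR(p) model X_t = c + sum_i phi_i X_{t-i} + eps_t, the
one-step-ahead conditional mean is
  E[X_{t+1} | X_t, ...] = c + sum_i phi_i X_{t+1-i}.
Substitute known values:
  E[X_{t+1} | ...] = (-0.071) * (8)
                   = -0.5680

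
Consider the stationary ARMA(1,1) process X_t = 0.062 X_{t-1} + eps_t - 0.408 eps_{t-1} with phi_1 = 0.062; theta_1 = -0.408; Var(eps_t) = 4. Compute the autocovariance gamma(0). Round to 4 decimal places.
\gamma(0) = 4.4807

Multiply the model equation by X_{t-k} and take expectations. With theta_0 = psi_0 = 1 and psi_j the MA(infinity) weights, this gives
  gamma(k) - sum_i phi_i gamma(k-i) = c_k,
  c_k = sigma^2 * sum_{j=k..q} theta_j psi_{j-k}   (c_k = 0 for k > q),
using gamma(-m) = gamma(m).
psi-weights needed (psi_j = theta_j + sum_i phi_i psi_{j-i}):
  psi_1 = theta_1 + phi_1 = -0.408 + (0.062) = -0.346
Right-hand sides:
  c_0 = sigma^2 (1 + theta_1 psi_1) = 4 * (1 + (-0.408)(-0.346)) = 4 * 1.141168 = 4.564672
  c_1 = sigma^2 theta_1 = 4 * (-0.408) = -1.632
  c_2 = 0
Equations for k = 0 and k = 1 (AR order 1):
  gamma(0) = phi_1 gamma(1) + c_0
  gamma(1) = phi_1 gamma(0) + c_1
Substituting the second into the first: gamma(0) (1 - phi_1^2) = c_0 + phi_1 c_1, so
  gamma(0) = (c_0 + phi_1 c_1) / (1 - phi_1^2) = (4.564672 + (0.062)(-1.632)) / (1 - (0.062)^2) = 4.463488 / 0.996156 = 4.480712.
Therefore gamma(0) = 4.4807 (to 4 decimal places).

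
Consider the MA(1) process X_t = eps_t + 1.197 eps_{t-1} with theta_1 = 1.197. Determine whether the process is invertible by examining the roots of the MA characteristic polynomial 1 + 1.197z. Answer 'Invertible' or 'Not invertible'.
\text{Not invertible}

The MA(q) characteristic polynomial is P(z) = 1 + 1.197z.
Invertibility requires all roots to lie outside the unit circle, i.e. |z| > 1 for every root.
This is linear in z: 1 + (1.197) z = 0  =>  z = -1/(1.197) = -0.835422,  |z| = 0.835422.
Moduli of all roots: 0.8354.
All moduli strictly greater than 1? No.
Verdict: Not invertible.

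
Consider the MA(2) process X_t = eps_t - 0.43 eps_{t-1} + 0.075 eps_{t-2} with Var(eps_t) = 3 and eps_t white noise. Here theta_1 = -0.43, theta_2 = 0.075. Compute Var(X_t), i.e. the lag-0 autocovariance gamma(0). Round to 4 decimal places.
\gamma(0) = 3.5716

For an MA(q) process X_t = eps_t + sum_i theta_i eps_{t-i} with
Var(eps_t) = sigma^2, the variance is
  gamma(0) = sigma^2 * (1 + sum_i theta_i^2).
  sum_i theta_i^2 = (-0.43)^2 + (0.075)^2 = 0.1849 + 0.005625 = 0.190525.
  gamma(0) = 3 * (1 + 0.190525) = 3 * 1.190525 = 3.571575, which rounds to 3.5716.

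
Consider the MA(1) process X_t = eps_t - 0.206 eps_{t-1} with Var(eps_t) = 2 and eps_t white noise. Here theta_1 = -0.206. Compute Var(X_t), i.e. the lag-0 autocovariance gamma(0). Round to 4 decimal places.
\gamma(0) = 2.0849

For an MA(q) process X_t = eps_t + sum_i theta_i eps_{t-i} with
Var(eps_t) = sigma^2, the variance is
  gamma(0) = sigma^2 * (1 + sum_i theta_i^2).
  sum_i theta_i^2 = (-0.206)^2 = 0.042436.
  gamma(0) = 2 * (1 + 0.042436) = 2 * 1.042436 = 2.084872, which rounds to 2.0849.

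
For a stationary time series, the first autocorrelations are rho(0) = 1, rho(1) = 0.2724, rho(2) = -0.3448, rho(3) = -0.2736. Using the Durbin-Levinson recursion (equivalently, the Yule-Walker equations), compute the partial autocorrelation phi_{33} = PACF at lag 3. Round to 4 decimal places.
\phi_{33} = -0.0189

The PACF at lag k is phi_{kk}, the last component of the solution
to the Yule-Walker system G_k phi = r_k where
  (G_k)_{ij} = rho(|i - j|), (r_k)_i = rho(i), i,j = 1..k.
Equivalently, Durbin-Levinson gives phi_{kk} iteratively:
  phi_{11} = rho(1)
  phi_{kk} = [rho(k) - sum_{j=1..k-1} phi_{k-1,j} rho(k-j)]
            / [1 - sum_{j=1..k-1} phi_{k-1,j} rho(j)],
  phi_{k,j} = phi_{k-1,j} - phi_{kk} phi_{k-1,k-j},  j = 1..k-1.
Step k = 1:
  phi_11 = rho(1) = 0.2724.
Step k = 2:
  phi_22 = [rho(2) - phi_11 rho(1)] / [1 - phi_11 rho(1)] = [-0.3448 - (0.2724)(0.2724)] / [1 - (0.2724)(0.2724)]
         = -0.41900176 / 0.92579824 = -0.452584.
  Update: phi_21 = phi_11 - phi_22 phi_11 = 0.2724 - (-0.452584)(0.2724) = 0.395684.
Step k = 3:
  phi_33 = [rho(3) - phi_21 rho(2) - phi_22 rho(1)] / [1 - phi_21 rho(1) - phi_22 rho(2)]
    numerator   = -0.2736 - (0.395684)(-0.3448) - (-0.452584)(0.2724) = -0.0138842
    denominator = 1 - (0.395684)(0.2724) - (-0.452584)(-0.3448) = 0.73616462
  phi_33 = -0.0138842 / 0.73616462 = -0.0189.
Therefore phi_{33} = -0.0189.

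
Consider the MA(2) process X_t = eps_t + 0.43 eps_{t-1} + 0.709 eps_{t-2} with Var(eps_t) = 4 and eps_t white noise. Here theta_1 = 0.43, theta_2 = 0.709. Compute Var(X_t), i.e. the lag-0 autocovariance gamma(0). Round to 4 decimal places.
\gamma(0) = 6.7503

For an MA(q) process X_t = eps_t + sum_i theta_i eps_{t-i} with
Var(eps_t) = sigma^2, the variance is
  gamma(0) = sigma^2 * (1 + sum_i theta_i^2).
  sum_i theta_i^2 = (0.43)^2 + (0.709)^2 = 0.1849 + 0.502681 = 0.687581.
  gamma(0) = 4 * (1 + 0.687581) = 4 * 1.687581 = 6.750324, which rounds to 6.7503.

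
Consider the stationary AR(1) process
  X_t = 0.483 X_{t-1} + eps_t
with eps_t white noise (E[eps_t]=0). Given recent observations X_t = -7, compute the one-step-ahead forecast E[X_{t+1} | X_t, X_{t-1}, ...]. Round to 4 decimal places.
E[X_{t+1} \mid \mathcal F_t] = -3.3810

For an AR(p) model X_t = c + sum_i phi_i X_{t-i} + eps_t, the
one-step-ahead conditional mean is
  E[X_{t+1} | X_t, ...] = c + sum_i phi_i X_{t+1-i}.
Substitute known values:
  E[X_{t+1} | ...] = (0.483) * (-7)
                   = -3.3810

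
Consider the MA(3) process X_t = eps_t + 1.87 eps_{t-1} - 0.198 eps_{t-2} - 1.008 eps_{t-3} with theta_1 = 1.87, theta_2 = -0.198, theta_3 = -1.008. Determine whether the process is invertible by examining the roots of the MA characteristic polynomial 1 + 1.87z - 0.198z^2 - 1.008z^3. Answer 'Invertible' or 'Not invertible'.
\text{Not invertible}

The MA(q) characteristic polynomial is P(z) = 1 + 1.87z - 0.198z^2 - 1.008z^3.
Invertibility requires all roots to lie outside the unit circle, i.e. |z| > 1 for every root.
Degree 3: look for a simple real root z0 first, then factor out (1 - z/z0) and solve the remaining quadratic.
Testing z0 = -0.625: P(-0.625) = 1 + (1.87)(-0.625) + (-0.198)(-0.625)^2 + (-1.008)(-0.625)^3
  = 1 + (-1.16875) + (-0.077344) + (0.246094) = 0.  So z_0 = -0.625 is a root, |z_0| = 0.625.
Divide out the factor (1 + 1.6 z) = (1 - z/z0) (since 1/z0 = -1.6):
  P(z) = (1 + 1.6 z)(1 + (0.27) z + (-0.63) z^2)
  [check: z-coef 0.27 - (-1.6) = 1.87; z^2-coef -0.63 - (-1.6)(0.27) = -0.198; z^3-coef -(-1.6)(-0.63) = -1.008.]
Remaining roots from the quadratic factor 1 + (0.27) z + (-0.63) z^2:
  Set 1 + (0.27) z + (-0.63) z^2 = 0, i.e. a z^2 + b z + c = 0 with a = -0.63, b = 0.27, c = 1.
  Discriminant D = b^2 - 4ac = (0.27)^2 - 4*(-0.63)*1 = 0.0729 - (-2.52) = 2.5929.
  D >= 0, so the roots are real: z = (-b +/- sqrt(D)) / (2a) = (-0.27 +/- 1.610248) / (-1.26).
    z_1 = (-0.27 + 1.610248) / (-1.26) = -1.0637,   |z_1| = 1.0637.
    z_2 = (-0.27 - 1.610248) / (-1.26) = 1.4923,   |z_2| = 1.4923.
Moduli of all roots: 0.6250, 1.0637, 1.4923.
All moduli strictly greater than 1? No.
Verdict: Not invertible.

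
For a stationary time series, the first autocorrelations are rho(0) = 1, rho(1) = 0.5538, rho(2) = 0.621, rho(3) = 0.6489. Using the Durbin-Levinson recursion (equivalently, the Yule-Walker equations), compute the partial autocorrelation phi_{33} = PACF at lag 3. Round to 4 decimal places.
\phi_{33} = 0.3810

The PACF at lag k is phi_{kk}, the last component of the solution
to the Yule-Walker system G_k phi = r_k where
  (G_k)_{ij} = rho(|i - j|), (r_k)_i = rho(i), i,j = 1..k.
Equivalently, Durbin-Levinson gives phi_{kk} iteratively:
  phi_{11} = rho(1)
  phi_{kk} = [rho(k) - sum_{j=1..k-1} phi_{k-1,j} rho(k-j)]
            / [1 - sum_{j=1..k-1} phi_{k-1,j} rho(j)],
  phi_{k,j} = phi_{k-1,j} - phi_{kk} phi_{k-1,k-j},  j = 1..k-1.
Step k = 1:
  phi_11 = rho(1) = 0.5538.
Step k = 2:
  phi_22 = [rho(2) - phi_11 rho(1)] / [1 - phi_11 rho(1)] = [0.621 - (0.5538)(0.5538)] / [1 - (0.5538)(0.5538)]
         = 0.31430556 / 0.69330556 = 0.453343.
  Update: phi_21 = phi_11 - phi_22 phi_11 = 0.5538 - (0.453343)(0.5538) = 0.302738.
Step k = 3:
  phi_33 = [rho(3) - phi_21 rho(2) - phi_22 rho(1)] / [1 - phi_21 rho(1) - phi_22 rho(2)]
    numerator   = 0.6489 - (0.302738)(0.621) - (0.453343)(0.5538) = 0.20983784
    denominator = 1 - (0.302738)(0.5538) - (0.453343)(0.621) = 0.55081718
  phi_33 = 0.20983784 / 0.55081718 = 0.381.
Therefore phi_{33} = 0.3810.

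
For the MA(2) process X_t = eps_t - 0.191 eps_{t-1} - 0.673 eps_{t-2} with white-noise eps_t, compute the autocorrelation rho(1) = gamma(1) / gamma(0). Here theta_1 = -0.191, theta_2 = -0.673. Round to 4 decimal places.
\rho(1) = -0.0419

For an MA(q) process with theta_0 = 1, the autocovariance is
  gamma(k) = sigma^2 * sum_{i=0..q-k} theta_i * theta_{i+k},
and rho(k) = gamma(k) / gamma(0). Sigma^2 cancels.
  numerator   = (1)*(-0.191) + (-0.191)*(-0.673) = -0.062457.
  denominator = (1)^2 + (-0.191)^2 + (-0.673)^2 = 1.48941.
  rho(1) = -0.062457 / 1.48941 = -0.0419.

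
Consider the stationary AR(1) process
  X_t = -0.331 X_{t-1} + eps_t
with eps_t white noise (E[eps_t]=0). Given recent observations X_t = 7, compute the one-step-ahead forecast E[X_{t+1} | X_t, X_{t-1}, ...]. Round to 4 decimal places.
E[X_{t+1} \mid \mathcal F_t] = -2.3170

For an AR(p) model X_t = c + sum_i phi_i X_{t-i} + eps_t, the
one-step-ahead conditional mean is
  E[X_{t+1} | X_t, ...] = c + sum_i phi_i X_{t+1-i}.
Substitute known values:
  E[X_{t+1} | ...] = (-0.331) * (7)
                   = -2.3170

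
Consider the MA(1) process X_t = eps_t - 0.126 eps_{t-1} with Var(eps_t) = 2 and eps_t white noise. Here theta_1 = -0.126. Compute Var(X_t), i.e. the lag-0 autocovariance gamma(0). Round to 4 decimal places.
\gamma(0) = 2.0318

For an MA(q) process X_t = eps_t + sum_i theta_i eps_{t-i} with
Var(eps_t) = sigma^2, the variance is
  gamma(0) = sigma^2 * (1 + sum_i theta_i^2).
  sum_i theta_i^2 = (-0.126)^2 = 0.015876.
  gamma(0) = 2 * (1 + 0.015876) = 2 * 1.015876 = 2.031752, which rounds to 2.0318.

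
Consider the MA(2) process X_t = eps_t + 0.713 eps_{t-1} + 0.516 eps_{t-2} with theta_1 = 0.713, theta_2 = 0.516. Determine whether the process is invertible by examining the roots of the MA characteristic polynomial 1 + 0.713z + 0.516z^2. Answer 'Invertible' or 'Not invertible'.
\text{Invertible}

The MA(q) characteristic polynomial is P(z) = 1 + 0.713z + 0.516z^2.
Invertibility requires all roots to lie outside the unit circle, i.e. |z| > 1 for every root.
Set 1 + (0.713) z + (0.516) z^2 = 0, i.e. a z^2 + b z + c = 0 with a = 0.516, b = 0.713, c = 1.
Discriminant D = b^2 - 4ac = (0.713)^2 - 4*(0.516)*1 = 0.508369 - (2.064) = -1.555631.
D < 0, so the roots are the complex-conjugate pair z = (-b +/- i sqrt(-D)) / (2a) = -0.6909 +/- 1.2086i.
For a conjugate pair |z|^2 = z * conj(z) = (product of roots) = c/a = 1/(0.516) = 1.937984, so |z| = sqrt(1.937984) = 1.3921 for both roots.
Moduli of all roots: 1.3921, 1.3921.
All moduli strictly greater than 1? Yes.
Verdict: Invertible.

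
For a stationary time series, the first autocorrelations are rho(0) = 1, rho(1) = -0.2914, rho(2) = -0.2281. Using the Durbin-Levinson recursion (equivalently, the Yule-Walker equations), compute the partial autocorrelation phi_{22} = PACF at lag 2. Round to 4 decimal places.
\phi_{22} = -0.3421

The PACF at lag k is phi_{kk}, the last component of the solution
to the Yule-Walker system G_k phi = r_k where
  (G_k)_{ij} = rho(|i - j|), (r_k)_i = rho(i), i,j = 1..k.
Equivalently, Durbin-Levinson gives phi_{kk} iteratively:
  phi_{11} = rho(1)
  phi_{kk} = [rho(k) - sum_{j=1..k-1} phi_{k-1,j} rho(k-j)]
            / [1 - sum_{j=1..k-1} phi_{k-1,j} rho(j)],
  phi_{k,j} = phi_{k-1,j} - phi_{kk} phi_{k-1,k-j},  j = 1..k-1.
Step k = 1:
  phi_11 = rho(1) = -0.2914.
Step k = 2:
  phi_22 = [rho(2) - phi_11 rho(1)] / [1 - phi_11 rho(1)] = [-0.2281 - (-0.2914)(-0.2914)] / [1 - (-0.2914)(-0.2914)]
         = -0.31301396 / 0.91508604 = -0.3421.
Therefore phi_{22} = -0.3421.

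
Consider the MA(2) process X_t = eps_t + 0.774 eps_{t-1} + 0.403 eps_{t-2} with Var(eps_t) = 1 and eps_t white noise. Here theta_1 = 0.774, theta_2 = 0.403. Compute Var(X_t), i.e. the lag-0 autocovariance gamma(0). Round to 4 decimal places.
\gamma(0) = 1.7615

For an MA(q) process X_t = eps_t + sum_i theta_i eps_{t-i} with
Var(eps_t) = sigma^2, the variance is
  gamma(0) = sigma^2 * (1 + sum_i theta_i^2).
  sum_i theta_i^2 = (0.774)^2 + (0.403)^2 = 0.599076 + 0.162409 = 0.761485.
  gamma(0) = 1 * (1 + 0.761485) = 1 * 1.761485 = 1.761485, which rounds to 1.7615.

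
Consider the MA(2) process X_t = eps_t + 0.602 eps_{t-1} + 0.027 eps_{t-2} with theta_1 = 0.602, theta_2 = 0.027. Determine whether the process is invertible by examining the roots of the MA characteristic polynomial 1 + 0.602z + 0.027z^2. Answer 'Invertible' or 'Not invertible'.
\text{Invertible}

The MA(q) characteristic polynomial is P(z) = 1 + 0.602z + 0.027z^2.
Invertibility requires all roots to lie outside the unit circle, i.e. |z| > 1 for every root.
Set 1 + (0.602) z + (0.027) z^2 = 0, i.e. a z^2 + b z + c = 0 with a = 0.027, b = 0.602, c = 1.
Discriminant D = b^2 - 4ac = (0.602)^2 - 4*(0.027)*1 = 0.362404 - (0.108) = 0.254404.
D >= 0, so the roots are real: z = (-b +/- sqrt(D)) / (2a) = (-0.602 +/- 0.504385) / (0.054).
  z_1 = (-0.602 + 0.504385) / (0.054) = -1.8077,   |z_1| = 1.8077.
  z_2 = (-0.602 - 0.504385) / (0.054) = -20.4886,   |z_2| = 20.4886.
Moduli of all roots: 1.8077, 20.4886.
All moduli strictly greater than 1? Yes.
Verdict: Invertible.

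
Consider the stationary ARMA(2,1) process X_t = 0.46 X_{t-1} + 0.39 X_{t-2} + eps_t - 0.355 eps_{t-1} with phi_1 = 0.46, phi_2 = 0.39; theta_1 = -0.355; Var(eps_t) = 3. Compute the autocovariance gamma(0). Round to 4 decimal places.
\gamma(0) = 4.8447

Multiply the model equation by X_{t-k} and take expectations. With theta_0 = psi_0 = 1 and psi_j the MA(infinity) weights, this gives
  gamma(k) - sum_i phi_i gamma(k-i) = c_k,
  c_k = sigma^2 * sum_{j=k..q} theta_j psi_{j-k}   (c_k = 0 for k > q),
using gamma(-m) = gamma(m).
psi-weights needed (psi_j = theta_j + sum_i phi_i psi_{j-i}):
  psi_1 = theta_1 + phi_1 = -0.355 + (0.46) = 0.105
Right-hand sides:
  c_0 = sigma^2 (1 + theta_1 psi_1) = 3 * (1 + (-0.355)(0.105)) = 3 * 0.962725 = 2.888175
  c_1 = sigma^2 theta_1 = 3 * (-0.355) = -1.065
  c_2 = 0
Equations for k = 0, 1, 2 (AR order 2, c_2 = 0):
  (E0) gamma(0) = phi_1 gamma(1) + phi_2 gamma(2) + c_0
  (E1) gamma(1) = phi_1 gamma(0) + phi_2 gamma(1) + c_1
  (E2) gamma(2) = phi_1 gamma(1) + phi_2 gamma(0)
From (E1): gamma(1) = A gamma(0) + B with
  A = phi_1 / (1 - phi_2) = 0.46 / 0.61 = 0.754098,   B = c_1 / (1 - phi_2) = -1.065 / 0.61 = -1.745902.
Insert (E2) into (E0): gamma(0) (1 - phi_2^2) = phi_1 (1 + phi_2) gamma(1) + c_0.
  phi_1 (1 + phi_2) = (0.46)(1.39) = 0.6394,   1 - phi_2^2 = 0.8479.
Replace gamma(1) by A gamma(0) + B and collect gamma(0):
  gamma(0) [0.8479 - (0.6394)(0.754098)] = (0.6394)(-1.745902) + 2.888175
  gamma(0) * 0.36573 = 1.771845
  gamma(0) = 1.771845 / 0.36573 = 4.844688.
Therefore gamma(0) = 4.8447 (to 4 decimal places).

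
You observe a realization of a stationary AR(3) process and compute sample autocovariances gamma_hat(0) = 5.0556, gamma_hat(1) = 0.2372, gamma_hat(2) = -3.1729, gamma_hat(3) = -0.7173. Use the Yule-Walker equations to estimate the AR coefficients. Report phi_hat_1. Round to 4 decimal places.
\hat\phi_{1} = 0.0090

The Yule-Walker equations for an AR(p) process read, in matrix form,
  Gamma_p phi = r_p,   with   (Gamma_p)_{ij} = gamma(|i - j|),
                       (r_p)_i = gamma(i),   i,j = 1..p.
Substitute the sample gammas (Toeplitz matrix and right-hand side of size 3):
  Gamma_p = [[5.0556, 0.2372, -3.1729], [0.2372, 5.0556, 0.2372], [-3.1729, 0.2372, 5.0556]]
  r_p     = [0.2372, -3.1729, -0.7173]
Written out (R1..R3):
  (R1) 5.0556 phi_1 + 0.2372 phi_2 - 3.1729 phi_3 = 0.2372
  (R2) 0.2372 phi_1 + 5.0556 phi_2 + 0.2372 phi_3 = -3.1729
  (R3) -3.1729 phi_1 + 0.2372 phi_2 + 5.0556 phi_3 = -0.7173
Gaussian elimination:
  R2 <- R2 - (0.2372/5.0556) R1 = R2 - (0.046918) R1:  5.044471 phi_2 + 0.386067 phi_3 = -3.184029
  R3 <- R3 - (-3.1729/5.0556) R1 = R3 - (-0.627601) R1:  0.386067 phi_2 + 3.064285 phi_3 = -0.568433
  R3 <- R3 - (0.386067/5.044471) R2 = R3 - (0.076533) R2:  3.034738 phi_3 = -0.324751
Back-substitution:
  phi_hat_3 = -0.324751 / 3.034738 = -0.107011
  phi_hat_2 = (-3.184029 - (0.386067)(-0.107011)) / 5.044471 = -0.623002
  phi_hat_1 = (0.2372 - (0.2372)(-0.623002) - (-3.1729)(-0.107011)) / 5.0556 = 0.008988
So phi_hat = [0.0090, -0.6230, -0.1070].
Therefore phi_hat_1 = 0.0090.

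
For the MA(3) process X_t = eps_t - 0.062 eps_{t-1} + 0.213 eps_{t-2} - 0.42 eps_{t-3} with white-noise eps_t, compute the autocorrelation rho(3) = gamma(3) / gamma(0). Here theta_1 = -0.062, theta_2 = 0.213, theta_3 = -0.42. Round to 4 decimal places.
\rho(3) = -0.3427

For an MA(q) process with theta_0 = 1, the autocovariance is
  gamma(k) = sigma^2 * sum_{i=0..q-k} theta_i * theta_{i+k},
and rho(k) = gamma(k) / gamma(0). Sigma^2 cancels.
  numerator   = (1)*(-0.42) = -0.42.
  denominator = (1)^2 + (-0.062)^2 + (0.213)^2 + (-0.42)^2 = 1.225613.
  rho(3) = -0.42 / 1.225613 = -0.3427.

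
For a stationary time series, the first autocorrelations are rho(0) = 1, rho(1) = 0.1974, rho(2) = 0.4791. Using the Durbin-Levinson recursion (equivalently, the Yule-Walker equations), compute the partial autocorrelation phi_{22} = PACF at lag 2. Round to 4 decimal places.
\phi_{22} = 0.4580

The PACF at lag k is phi_{kk}, the last component of the solution
to the Yule-Walker system G_k phi = r_k where
  (G_k)_{ij} = rho(|i - j|), (r_k)_i = rho(i), i,j = 1..k.
Equivalently, Durbin-Levinson gives phi_{kk} iteratively:
  phi_{11} = rho(1)
  phi_{kk} = [rho(k) - sum_{j=1..k-1} phi_{k-1,j} rho(k-j)]
            / [1 - sum_{j=1..k-1} phi_{k-1,j} rho(j)],
  phi_{k,j} = phi_{k-1,j} - phi_{kk} phi_{k-1,k-j},  j = 1..k-1.
Step k = 1:
  phi_11 = rho(1) = 0.1974.
Step k = 2:
  phi_22 = [rho(2) - phi_11 rho(1)] / [1 - phi_11 rho(1)] = [0.4791 - (0.1974)(0.1974)] / [1 - (0.1974)(0.1974)]
         = 0.44013324 / 0.96103324 = 0.458.
Therefore phi_{22} = 0.4580.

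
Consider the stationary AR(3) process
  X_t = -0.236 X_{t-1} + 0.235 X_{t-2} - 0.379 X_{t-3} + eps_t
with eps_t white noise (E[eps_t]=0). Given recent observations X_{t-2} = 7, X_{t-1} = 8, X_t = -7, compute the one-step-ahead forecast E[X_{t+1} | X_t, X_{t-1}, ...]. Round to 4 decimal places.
E[X_{t+1} \mid \mathcal F_t] = 0.8790

For an AR(p) model X_t = c + sum_i phi_i X_{t-i} + eps_t, the
one-step-ahead conditional mean is
  E[X_{t+1} | X_t, ...] = c + sum_i phi_i X_{t+1-i}.
Substitute known values:
  E[X_{t+1} | ...] = (-0.236) * (-7) + (0.235) * (8) + (-0.379) * (7)
                   = 0.8790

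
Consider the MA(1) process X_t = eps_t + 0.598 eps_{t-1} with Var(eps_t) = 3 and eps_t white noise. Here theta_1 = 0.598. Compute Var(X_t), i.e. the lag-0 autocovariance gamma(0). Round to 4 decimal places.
\gamma(0) = 4.0728

For an MA(q) process X_t = eps_t + sum_i theta_i eps_{t-i} with
Var(eps_t) = sigma^2, the variance is
  gamma(0) = sigma^2 * (1 + sum_i theta_i^2).
  sum_i theta_i^2 = (0.598)^2 = 0.357604.
  gamma(0) = 3 * (1 + 0.357604) = 3 * 1.357604 = 4.072812, which rounds to 4.0728.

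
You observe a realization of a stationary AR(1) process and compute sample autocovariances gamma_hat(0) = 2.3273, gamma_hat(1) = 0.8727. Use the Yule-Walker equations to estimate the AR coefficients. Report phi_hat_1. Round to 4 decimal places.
\hat\phi_{1} = 0.3750

The Yule-Walker equations for an AR(p) process read, in matrix form,
  Gamma_p phi = r_p,   with   (Gamma_p)_{ij} = gamma(|i - j|),
                       (r_p)_i = gamma(i),   i,j = 1..p.
Substitute the sample gammas (Toeplitz matrix and right-hand side of size 1):
  Gamma_p = [[2.3273]]
  r_p     = [0.8727]
With p = 1 this is the single equation gamma(0) phi_1 = gamma(1):
  phi_hat_1 = gamma(1) / gamma(0) = 0.8727 / 2.3273 = 0.3750.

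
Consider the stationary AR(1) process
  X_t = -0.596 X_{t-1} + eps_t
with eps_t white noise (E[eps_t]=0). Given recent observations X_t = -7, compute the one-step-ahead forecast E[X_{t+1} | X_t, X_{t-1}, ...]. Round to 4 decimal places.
E[X_{t+1} \mid \mathcal F_t] = 4.1720

For an AR(p) model X_t = c + sum_i phi_i X_{t-i} + eps_t, the
one-step-ahead conditional mean is
  E[X_{t+1} | X_t, ...] = c + sum_i phi_i X_{t+1-i}.
Substitute known values:
  E[X_{t+1} | ...] = (-0.596) * (-7)
                   = 4.1720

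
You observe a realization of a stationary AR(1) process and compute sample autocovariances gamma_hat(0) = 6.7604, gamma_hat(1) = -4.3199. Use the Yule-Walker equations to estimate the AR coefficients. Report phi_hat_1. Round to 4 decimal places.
\hat\phi_{1} = -0.6390

The Yule-Walker equations for an AR(p) process read, in matrix form,
  Gamma_p phi = r_p,   with   (Gamma_p)_{ij} = gamma(|i - j|),
                       (r_p)_i = gamma(i),   i,j = 1..p.
Substitute the sample gammas (Toeplitz matrix and right-hand side of size 1):
  Gamma_p = [[6.7604]]
  r_p     = [-4.3199]
With p = 1 this is the single equation gamma(0) phi_1 = gamma(1):
  phi_hat_1 = gamma(1) / gamma(0) = -4.3199 / 6.7604 = -0.6390.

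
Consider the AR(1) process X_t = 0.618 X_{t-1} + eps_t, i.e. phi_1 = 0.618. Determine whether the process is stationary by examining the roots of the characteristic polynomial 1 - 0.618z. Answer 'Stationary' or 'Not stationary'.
\text{Stationary}

The AR(p) characteristic polynomial is P(z) = 1 - 0.618z.
Stationarity requires all roots to lie outside the unit circle, i.e. |z| > 1 for every root.
This is linear in z: 1 + (-0.618) z = 0  =>  z = -1/(-0.618) = 1.618123,  |z| = 1.618123.
Moduli of all roots: 1.6181.
All moduli strictly greater than 1? Yes.
Verdict: Stationary.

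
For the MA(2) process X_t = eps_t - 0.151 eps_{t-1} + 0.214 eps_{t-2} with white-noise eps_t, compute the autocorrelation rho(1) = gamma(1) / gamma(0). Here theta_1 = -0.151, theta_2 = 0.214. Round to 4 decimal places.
\rho(1) = -0.1715

For an MA(q) process with theta_0 = 1, the autocovariance is
  gamma(k) = sigma^2 * sum_{i=0..q-k} theta_i * theta_{i+k},
and rho(k) = gamma(k) / gamma(0). Sigma^2 cancels.
  numerator   = (1)*(-0.151) + (-0.151)*(0.214) = -0.183314.
  denominator = (1)^2 + (-0.151)^2 + (0.214)^2 = 1.068597.
  rho(1) = -0.183314 / 1.068597 = -0.1715.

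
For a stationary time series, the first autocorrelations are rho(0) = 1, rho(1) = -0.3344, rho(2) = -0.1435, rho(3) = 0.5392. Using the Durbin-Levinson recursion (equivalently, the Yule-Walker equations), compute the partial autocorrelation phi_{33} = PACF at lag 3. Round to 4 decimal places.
\phi_{33} = 0.4680

The PACF at lag k is phi_{kk}, the last component of the solution
to the Yule-Walker system G_k phi = r_k where
  (G_k)_{ij} = rho(|i - j|), (r_k)_i = rho(i), i,j = 1..k.
Equivalently, Durbin-Levinson gives phi_{kk} iteratively:
  phi_{11} = rho(1)
  phi_{kk} = [rho(k) - sum_{j=1..k-1} phi_{k-1,j} rho(k-j)]
            / [1 - sum_{j=1..k-1} phi_{k-1,j} rho(j)],
  phi_{k,j} = phi_{k-1,j} - phi_{kk} phi_{k-1,k-j},  j = 1..k-1.
Step k = 1:
  phi_11 = rho(1) = -0.3344.
Step k = 2:
  phi_22 = [rho(2) - phi_11 rho(1)] / [1 - phi_11 rho(1)] = [-0.1435 - (-0.3344)(-0.3344)] / [1 - (-0.3344)(-0.3344)]
         = -0.25532336 / 0.88817664 = -0.287469.
  Update: phi_21 = phi_11 - phi_22 phi_11 = -0.3344 - (-0.287469)(-0.3344) = -0.43053.
Step k = 3:
  phi_33 = [rho(3) - phi_21 rho(2) - phi_22 rho(1)] / [1 - phi_21 rho(1) - phi_22 rho(2)]
    numerator   = 0.5392 - (-0.43053)(-0.1435) - (-0.287469)(-0.3344) = 0.38128932
    denominator = 1 - (-0.43053)(-0.3344) - (-0.287469)(-0.1435) = 0.81477906
  phi_33 = 0.38128932 / 0.81477906 = 0.468.
Therefore phi_{33} = 0.4680.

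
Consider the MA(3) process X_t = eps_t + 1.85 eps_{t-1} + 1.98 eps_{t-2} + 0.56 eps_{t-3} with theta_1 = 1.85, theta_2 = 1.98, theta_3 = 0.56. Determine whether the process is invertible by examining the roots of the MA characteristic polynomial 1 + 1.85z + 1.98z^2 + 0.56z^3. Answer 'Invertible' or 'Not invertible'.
\text{Not invertible}

The MA(q) characteristic polynomial is P(z) = 1 + 1.85z + 1.98z^2 + 0.56z^3.
Invertibility requires all roots to lie outside the unit circle, i.e. |z| > 1 for every root.
Degree 3: look for a simple real root z0 first, then factor out (1 - z/z0) and solve the remaining quadratic.
Testing z0 = -2.5: P(-2.5) = 1 + (1.85)(-2.5) + (1.98)(-2.5)^2 + (0.56)(-2.5)^3
  = 1 + (-4.625) + (12.375) + (-8.75) = 0.  So z_0 = -2.5 is a root, |z_0| = 2.5.
Divide out the factor (1 + 0.4 z) = (1 - z/z0) (since 1/z0 = -0.4):
  P(z) = (1 + 0.4 z)(1 + (1.45) z + (1.4) z^2)
  [check: z-coef 1.45 - (-0.4) = 1.85; z^2-coef 1.4 - (-0.4)(1.45) = 1.98; z^3-coef -(-0.4)(1.4) = 0.56.]
Remaining roots from the quadratic factor 1 + (1.45) z + (1.4) z^2:
  Set 1 + (1.45) z + (1.4) z^2 = 0, i.e. a z^2 + b z + c = 0 with a = 1.4, b = 1.45, c = 1.
  Discriminant D = b^2 - 4ac = (1.45)^2 - 4*(1.4)*1 = 2.1025 - (5.6) = -3.4975.
  D < 0, so the roots are the complex-conjugate pair z = (-b +/- i sqrt(-D)) / (2a) = -0.5179 +/- 0.6679i.
  For a conjugate pair |z|^2 = z * conj(z) = (product of roots) = c/a = 1/(1.4) = 0.714286, so |z| = sqrt(0.714286) = 0.8452 for both roots.
Moduli of all roots: 2.5000, 0.8452, 0.8452.
All moduli strictly greater than 1? No.
Verdict: Not invertible.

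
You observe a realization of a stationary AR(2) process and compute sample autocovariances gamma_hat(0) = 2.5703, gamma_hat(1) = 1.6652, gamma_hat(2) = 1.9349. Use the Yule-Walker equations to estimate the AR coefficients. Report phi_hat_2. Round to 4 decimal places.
\hat\phi_{2} = 0.5740

The Yule-Walker equations for an AR(p) process read, in matrix form,
  Gamma_p phi = r_p,   with   (Gamma_p)_{ij} = gamma(|i - j|),
                       (r_p)_i = gamma(i),   i,j = 1..p.
Substitute the sample gammas (Toeplitz matrix and right-hand side of size 2):
  Gamma_p = [[2.5703, 1.6652], [1.6652, 2.5703]]
  r_p     = [1.6652, 1.9349]
Written out:
  2.5703 phi_1 + 1.6652 phi_2 = 1.6652
  1.6652 phi_1 + 2.5703 phi_2 = 1.9349
Solve by Cramer's rule:
  det = gamma(0)^2 - gamma(1)^2 = (2.5703)^2 - (1.6652)^2 = 6.60644209 - 2.77289104 = 3.83355105
  phi_hat_1 = [gamma(1) gamma(0) - gamma(1) gamma(2)] / det = [(1.6652)(2.5703) - (1.6652)(1.9349)] / 3.83355105 = 1.05806808 / 3.83355105 = 0.276
  phi_hat_2 = [gamma(0) gamma(2) - gamma(1)^2] / det = [(2.5703)(1.9349) - (1.6652)^2] / 3.83355105 = 2.20038243 / 3.83355105 = 0.574
So phi_hat = [0.2760, 0.5740].
Therefore phi_hat_2 = 0.5740.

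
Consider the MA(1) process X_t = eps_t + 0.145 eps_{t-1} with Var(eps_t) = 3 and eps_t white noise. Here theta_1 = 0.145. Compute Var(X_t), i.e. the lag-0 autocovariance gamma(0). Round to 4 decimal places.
\gamma(0) = 3.0631

For an MA(q) process X_t = eps_t + sum_i theta_i eps_{t-i} with
Var(eps_t) = sigma^2, the variance is
  gamma(0) = sigma^2 * (1 + sum_i theta_i^2).
  sum_i theta_i^2 = (0.145)^2 = 0.021025.
  gamma(0) = 3 * (1 + 0.021025) = 3 * 1.021025 = 3.063075, which rounds to 3.0631.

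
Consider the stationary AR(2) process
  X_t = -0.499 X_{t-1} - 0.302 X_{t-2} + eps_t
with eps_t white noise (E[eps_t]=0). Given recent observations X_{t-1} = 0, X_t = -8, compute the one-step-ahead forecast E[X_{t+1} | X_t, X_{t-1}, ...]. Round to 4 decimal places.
E[X_{t+1} \mid \mathcal F_t] = 3.9920

For an AR(p) model X_t = c + sum_i phi_i X_{t-i} + eps_t, the
one-step-ahead conditional mean is
  E[X_{t+1} | X_t, ...] = c + sum_i phi_i X_{t+1-i}.
Substitute known values:
  E[X_{t+1} | ...] = (-0.499) * (-8) + (-0.302) * (0)
                   = 3.9920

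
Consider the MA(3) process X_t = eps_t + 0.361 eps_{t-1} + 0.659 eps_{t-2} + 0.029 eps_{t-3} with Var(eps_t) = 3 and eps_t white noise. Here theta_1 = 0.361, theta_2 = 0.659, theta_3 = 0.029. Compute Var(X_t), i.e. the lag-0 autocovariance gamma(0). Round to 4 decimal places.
\gamma(0) = 4.6963

For an MA(q) process X_t = eps_t + sum_i theta_i eps_{t-i} with
Var(eps_t) = sigma^2, the variance is
  gamma(0) = sigma^2 * (1 + sum_i theta_i^2).
  sum_i theta_i^2 = (0.361)^2 + (0.659)^2 + (0.029)^2 = 0.130321 + 0.434281 + 0.000841 = 0.565443.
  gamma(0) = 3 * (1 + 0.565443) = 3 * 1.565443 = 4.696329, which rounds to 4.6963.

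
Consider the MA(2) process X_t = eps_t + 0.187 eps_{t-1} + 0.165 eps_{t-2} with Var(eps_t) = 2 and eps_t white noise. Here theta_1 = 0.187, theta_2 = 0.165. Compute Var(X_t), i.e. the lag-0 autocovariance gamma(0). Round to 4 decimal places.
\gamma(0) = 2.1244

For an MA(q) process X_t = eps_t + sum_i theta_i eps_{t-i} with
Var(eps_t) = sigma^2, the variance is
  gamma(0) = sigma^2 * (1 + sum_i theta_i^2).
  sum_i theta_i^2 = (0.187)^2 + (0.165)^2 = 0.034969 + 0.027225 = 0.062194.
  gamma(0) = 2 * (1 + 0.062194) = 2 * 1.062194 = 2.124388, which rounds to 2.1244.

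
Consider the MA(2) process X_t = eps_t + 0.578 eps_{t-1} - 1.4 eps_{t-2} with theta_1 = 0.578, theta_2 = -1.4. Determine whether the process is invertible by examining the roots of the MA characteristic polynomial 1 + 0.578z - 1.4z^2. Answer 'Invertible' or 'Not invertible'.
\text{Not invertible}

The MA(q) characteristic polynomial is P(z) = 1 + 0.578z - 1.4z^2.
Invertibility requires all roots to lie outside the unit circle, i.e. |z| > 1 for every root.
Set 1 + (0.578) z + (-1.4) z^2 = 0, i.e. a z^2 + b z + c = 0 with a = -1.4, b = 0.578, c = 1.
Discriminant D = b^2 - 4ac = (0.578)^2 - 4*(-1.4)*1 = 0.334084 - (-5.6) = 5.934084.
D >= 0, so the roots are real: z = (-b +/- sqrt(D)) / (2a) = (-0.578 +/- 2.435998) / (-2.8).
  z_1 = (-0.578 + 2.435998) / (-2.8) = -0.6636,   |z_1| = 0.6636.
  z_2 = (-0.578 - 2.435998) / (-2.8) = 1.0764,   |z_2| = 1.0764.
Moduli of all roots: 0.6636, 1.0764.
All moduli strictly greater than 1? No.
Verdict: Not invertible.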